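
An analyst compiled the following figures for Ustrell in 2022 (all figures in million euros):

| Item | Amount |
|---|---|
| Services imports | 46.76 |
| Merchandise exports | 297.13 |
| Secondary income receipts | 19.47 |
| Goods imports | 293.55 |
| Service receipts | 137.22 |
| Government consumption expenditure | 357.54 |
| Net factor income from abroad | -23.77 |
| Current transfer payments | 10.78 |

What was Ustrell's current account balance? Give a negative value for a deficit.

78.96

Goods balance = 297.13 - 293.55 = 3.58
Services balance = 137.22 - 46.76 = 90.46
Trade balance (goods + services) = 3.58 + 90.46 = 94.04
Net primary income = -23.77
Net secondary income = 19.47 - 10.78 = 8.69
Current account = 94.04 + (-23.77) + 8.69 = 78.96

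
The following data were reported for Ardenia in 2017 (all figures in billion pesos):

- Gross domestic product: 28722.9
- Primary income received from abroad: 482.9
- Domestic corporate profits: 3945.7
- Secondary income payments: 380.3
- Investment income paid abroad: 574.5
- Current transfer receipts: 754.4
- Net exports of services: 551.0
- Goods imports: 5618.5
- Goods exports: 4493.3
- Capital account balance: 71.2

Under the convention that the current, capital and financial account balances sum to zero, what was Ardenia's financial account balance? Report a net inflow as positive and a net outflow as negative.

220.5

Goods balance = 4493.3 - 5618.5 = -1125.2
Services balance = 551.0
Trade balance (goods + services) = -1125.2 + 551.0 = -574.2
Net primary income = 482.9 - 574.5 = -91.6
Net secondary income = 754.4 - 380.3 = 374.1
Current account = -574.2 + (-91.6) + 374.1 = -291.7
Financial account = -(-291.7 + 71.2) = 220.5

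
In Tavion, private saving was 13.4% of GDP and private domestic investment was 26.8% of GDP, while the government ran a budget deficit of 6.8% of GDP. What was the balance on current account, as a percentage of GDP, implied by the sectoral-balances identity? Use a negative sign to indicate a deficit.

-20.2

By the sectoral-balances identity, CA = (S_private - I) + (T - G).
Private balance = 13.4 - 26.8 = -13.4
Government balance (T - G) = -6.8
CA = -13.4 + (-6.8) = -20.2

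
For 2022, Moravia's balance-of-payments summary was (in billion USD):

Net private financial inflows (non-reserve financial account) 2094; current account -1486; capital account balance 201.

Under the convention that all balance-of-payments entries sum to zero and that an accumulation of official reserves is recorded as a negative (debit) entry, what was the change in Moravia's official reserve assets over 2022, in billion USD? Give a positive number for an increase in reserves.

809

Official reserve transactions balance = -((-1486) + 201 + 2094) = -809
An accumulation of reserves is recorded as a debit (negative entry), so the change in the stock of reserves is the negative of that balance.
Change in official reserves = -(-809) = 809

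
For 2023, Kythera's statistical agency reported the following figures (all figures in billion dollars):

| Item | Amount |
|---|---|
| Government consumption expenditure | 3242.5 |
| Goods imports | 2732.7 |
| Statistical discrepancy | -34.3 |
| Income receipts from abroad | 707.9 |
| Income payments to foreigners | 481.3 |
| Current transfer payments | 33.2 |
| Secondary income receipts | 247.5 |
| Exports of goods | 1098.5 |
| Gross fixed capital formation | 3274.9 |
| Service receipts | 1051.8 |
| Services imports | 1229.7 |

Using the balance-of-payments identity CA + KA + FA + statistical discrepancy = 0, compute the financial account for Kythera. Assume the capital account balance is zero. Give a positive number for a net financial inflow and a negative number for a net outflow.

Goods balance = 1098.5 - 2732.7 = -1634.2
Services balance = 1051.8 - 1229.7 = -177.9
Trade balance (goods + services) = -1634.2 + (-177.9) = -1812.1
Net primary income = 707.9 - 481.3 = 226.6
Net secondary income = 247.5 - 33.2 = 214.3
Current account = -1812.1 + 226.6 + 214.3 = -1371.2
Financial account = -(-1371.2 + (-34.3)) = 1405.5

1405.5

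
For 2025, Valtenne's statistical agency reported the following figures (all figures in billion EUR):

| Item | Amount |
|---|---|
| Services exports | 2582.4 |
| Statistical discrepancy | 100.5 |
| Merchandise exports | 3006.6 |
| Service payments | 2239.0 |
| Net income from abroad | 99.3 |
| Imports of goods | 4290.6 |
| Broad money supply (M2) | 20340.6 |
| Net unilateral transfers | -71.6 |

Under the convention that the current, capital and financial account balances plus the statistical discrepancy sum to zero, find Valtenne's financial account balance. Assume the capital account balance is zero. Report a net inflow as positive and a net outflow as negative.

Goods balance = 3006.6 - 4290.6 = -1284.0
Services balance = 2582.4 - 2239.0 = 343.4
Trade balance (goods + services) = -1284.0 + 343.4 = -940.6
Net primary income = 99.3
Net secondary income = -71.6
Current account = -940.6 + 99.3 + (-71.6) = -912.9
Financial account = -(-912.9 + 100.5) = 812.4

812.4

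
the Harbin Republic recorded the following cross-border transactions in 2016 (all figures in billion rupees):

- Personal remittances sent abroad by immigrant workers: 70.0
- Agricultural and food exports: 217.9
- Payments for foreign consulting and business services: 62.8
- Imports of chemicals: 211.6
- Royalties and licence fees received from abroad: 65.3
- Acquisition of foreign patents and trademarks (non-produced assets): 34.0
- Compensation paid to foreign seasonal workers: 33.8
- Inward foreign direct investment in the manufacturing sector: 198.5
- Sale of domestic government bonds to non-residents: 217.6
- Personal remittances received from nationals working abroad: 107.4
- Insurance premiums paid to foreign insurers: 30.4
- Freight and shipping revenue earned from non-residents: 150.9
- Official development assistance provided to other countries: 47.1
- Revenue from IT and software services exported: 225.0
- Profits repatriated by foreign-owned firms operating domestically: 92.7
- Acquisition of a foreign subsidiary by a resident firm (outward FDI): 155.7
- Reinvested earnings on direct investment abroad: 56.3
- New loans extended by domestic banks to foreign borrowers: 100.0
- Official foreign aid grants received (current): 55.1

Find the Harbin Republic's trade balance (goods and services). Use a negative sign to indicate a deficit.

Goods: 217.9 - 211.6 = 6.3
Services: 65.3 + 225.0 + 150.9 - 30.4 - 62.8 = 348.0
Trade balance = 6.3 + 348.0 = 354.3
(Excluded from the trade balance — secondary income: personal remittances sent abroad by immigrant workers 70.0, personal remittances received from nationals working abroad 107.4, official development assistance provided to other countries 47.1, official foreign aid grants received (current) 55.1; capital account: acquisition of foreign patents and trademarks (non-produced assets) 34.0; primary income: compensation paid to foreign seasonal workers 33.8, profits repatriated by foreign-owned firms operating domestically 92.7, reinvested earnings on direct investment abroad 56.3; financial account: inward foreign direct investment in the manufacturing sector 198.5, sale of domestic government bonds to non-residents 217.6, acquisition of a foreign subsidiary by a resident firm (outward FDI) 155.7, new loans extended by domestic banks to foreign borrowers 100.0.)

354.3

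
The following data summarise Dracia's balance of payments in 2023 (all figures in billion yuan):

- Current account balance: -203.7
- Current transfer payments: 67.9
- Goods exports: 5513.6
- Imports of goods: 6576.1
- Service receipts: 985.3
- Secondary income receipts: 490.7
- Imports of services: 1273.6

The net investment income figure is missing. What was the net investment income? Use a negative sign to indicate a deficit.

724.3

Current account = goods balance + services balance + net primary income + net secondary income
Sum of the known components = -928.0
Net investment income = CA - (known components) = -203.7 - (-928.0) = 724.3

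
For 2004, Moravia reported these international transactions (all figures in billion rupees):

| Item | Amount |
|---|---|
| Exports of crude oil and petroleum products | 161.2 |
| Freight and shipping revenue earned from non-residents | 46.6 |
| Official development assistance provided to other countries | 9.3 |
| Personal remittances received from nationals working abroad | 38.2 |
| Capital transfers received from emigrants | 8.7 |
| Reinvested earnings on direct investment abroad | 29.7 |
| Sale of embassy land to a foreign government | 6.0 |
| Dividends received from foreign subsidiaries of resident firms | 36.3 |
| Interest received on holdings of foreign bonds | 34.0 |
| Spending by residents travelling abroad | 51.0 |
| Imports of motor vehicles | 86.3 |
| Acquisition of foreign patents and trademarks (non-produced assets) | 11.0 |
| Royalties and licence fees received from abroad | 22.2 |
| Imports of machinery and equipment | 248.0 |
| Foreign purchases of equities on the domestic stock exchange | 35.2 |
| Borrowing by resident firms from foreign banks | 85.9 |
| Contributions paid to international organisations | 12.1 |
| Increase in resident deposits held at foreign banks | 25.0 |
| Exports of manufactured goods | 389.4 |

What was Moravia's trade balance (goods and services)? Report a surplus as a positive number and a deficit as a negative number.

234.1

Goods: -86.3 + 161.2 - 248.0 + 389.4 = 216.3
Services: -51.0 + 22.2 + 46.6 = 17.8
Trade balance = 216.3 + 17.8 = 234.1
(Excluded from the trade balance — secondary income: official development assistance provided to other countries 9.3, personal remittances received from nationals working abroad 38.2, contributions paid to international organisations 12.1; capital account: capital transfers received from emigrants 8.7, sale of embassy land to a foreign government 6.0, acquisition of foreign patents and trademarks (non-produced assets) 11.0; primary income: reinvested earnings on direct investment abroad 29.7, dividends received from foreign subsidiaries of resident firms 36.3, interest received on holdings of foreign bonds 34.0; financial account: foreign purchases of equities on the domestic stock exchange 35.2, borrowing by resident firms from foreign banks 85.9, increase in resident deposits held at foreign banks 25.0.)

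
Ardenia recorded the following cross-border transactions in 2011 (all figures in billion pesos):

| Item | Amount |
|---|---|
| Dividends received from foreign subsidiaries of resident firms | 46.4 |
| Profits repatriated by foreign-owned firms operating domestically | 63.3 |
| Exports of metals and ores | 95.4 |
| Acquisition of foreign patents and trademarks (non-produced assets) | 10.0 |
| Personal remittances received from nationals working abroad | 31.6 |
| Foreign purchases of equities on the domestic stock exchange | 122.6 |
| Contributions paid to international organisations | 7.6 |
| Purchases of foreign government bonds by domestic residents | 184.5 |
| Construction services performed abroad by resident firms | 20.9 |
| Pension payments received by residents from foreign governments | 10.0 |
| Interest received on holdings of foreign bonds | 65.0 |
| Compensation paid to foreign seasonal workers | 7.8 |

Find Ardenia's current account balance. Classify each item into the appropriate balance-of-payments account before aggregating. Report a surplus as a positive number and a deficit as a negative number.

Goods: 95.4
Services: 20.9
Primary income: 46.4 + 65.0 - 63.3 - 7.8 = 40.3
Secondary income: -7.6 + 31.6 + 10.0 = 34.0
Current account = 95.4 + 20.9 + 40.3 + 34.0 = 190.6
(Excluded from the current account — capital account: acquisition of foreign patents and trademarks (non-produced assets) 10.0; financial account: foreign purchases of equities on the domestic stock exchange 122.6, purchases of foreign government bonds by domestic residents 184.5.)

190.6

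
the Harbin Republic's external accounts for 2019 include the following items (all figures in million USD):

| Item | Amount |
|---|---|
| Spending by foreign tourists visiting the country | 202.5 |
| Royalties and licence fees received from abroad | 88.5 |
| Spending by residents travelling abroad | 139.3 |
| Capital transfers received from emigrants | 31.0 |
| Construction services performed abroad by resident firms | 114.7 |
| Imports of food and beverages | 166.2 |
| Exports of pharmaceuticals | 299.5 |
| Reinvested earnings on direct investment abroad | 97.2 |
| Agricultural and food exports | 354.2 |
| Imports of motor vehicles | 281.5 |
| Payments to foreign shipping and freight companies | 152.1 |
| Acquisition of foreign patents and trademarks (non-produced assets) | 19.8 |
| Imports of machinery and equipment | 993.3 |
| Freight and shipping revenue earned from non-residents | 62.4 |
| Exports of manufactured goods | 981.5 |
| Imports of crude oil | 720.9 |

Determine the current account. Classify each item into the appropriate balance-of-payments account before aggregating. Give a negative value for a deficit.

Goods: 981.5 + 299.5 - 720.9 + 354.2 - 166.2 - 993.3 - 281.5 = -526.7
Services: 88.5 + 62.4 - 152.1 + 114.7 - 139.3 + 202.5 = 176.7
Primary income: 97.2
Current account = (-526.7) + 176.7 + 97.2 = -252.8
(Excluded from the current account — capital account: capital transfers received from emigrants 31.0, acquisition of foreign patents and trademarks (non-produced assets) 19.8.)

-252.8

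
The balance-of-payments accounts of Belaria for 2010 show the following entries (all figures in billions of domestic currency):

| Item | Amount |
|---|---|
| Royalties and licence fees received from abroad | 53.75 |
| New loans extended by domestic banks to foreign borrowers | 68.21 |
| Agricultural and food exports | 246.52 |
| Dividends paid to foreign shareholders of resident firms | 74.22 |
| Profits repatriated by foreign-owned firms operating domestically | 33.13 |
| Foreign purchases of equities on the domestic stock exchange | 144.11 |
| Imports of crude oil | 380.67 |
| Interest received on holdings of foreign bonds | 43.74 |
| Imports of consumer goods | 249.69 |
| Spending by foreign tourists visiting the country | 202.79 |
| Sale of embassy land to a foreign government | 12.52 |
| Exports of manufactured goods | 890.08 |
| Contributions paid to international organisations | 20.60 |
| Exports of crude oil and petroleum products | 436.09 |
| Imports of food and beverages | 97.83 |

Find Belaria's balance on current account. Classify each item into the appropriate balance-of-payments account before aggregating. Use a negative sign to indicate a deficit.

Goods: -249.69 - 97.83 + 436.09 + 890.08 - 380.67 + 246.52 = 844.50
Services: 202.79 + 53.75 = 256.54
Primary income: 43.74 - 74.22 - 33.13 = -63.61
Secondary income: -20.60
Current account = 844.50 + 256.54 + (-63.61) + (-20.60) = 1016.83
(Excluded from the current account — financial account: new loans extended by domestic banks to foreign borrowers 68.21, foreign purchases of equities on the domestic stock exchange 144.11; capital account: sale of embassy land to a foreign government 12.52.)

1016.83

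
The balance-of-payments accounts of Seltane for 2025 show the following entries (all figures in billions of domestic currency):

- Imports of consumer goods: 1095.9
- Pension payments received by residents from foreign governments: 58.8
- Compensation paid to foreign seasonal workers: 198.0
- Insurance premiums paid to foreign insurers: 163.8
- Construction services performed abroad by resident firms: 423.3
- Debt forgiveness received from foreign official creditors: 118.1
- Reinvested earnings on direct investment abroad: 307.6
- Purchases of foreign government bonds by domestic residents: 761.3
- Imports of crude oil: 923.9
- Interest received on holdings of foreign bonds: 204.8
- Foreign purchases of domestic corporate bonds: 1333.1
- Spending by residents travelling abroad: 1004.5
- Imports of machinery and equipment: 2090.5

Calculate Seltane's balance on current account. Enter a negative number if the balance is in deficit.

Goods: -923.9 - 1095.9 - 2090.5 = -4110.3
Services: 423.3 - 1004.5 - 163.8 = -745.0
Primary income: 204.8 + 307.6 - 198.0 = 314.4
Secondary income: 58.8
Current account = (-4110.3) + (-745.0) + 314.4 + 58.8 = -4482.1
(Excluded from the current account — capital account: debt forgiveness received from foreign official creditors 118.1; financial account: purchases of foreign government bonds by domestic residents 761.3, foreign purchases of domestic corporate bonds 1333.1.)

-4482.1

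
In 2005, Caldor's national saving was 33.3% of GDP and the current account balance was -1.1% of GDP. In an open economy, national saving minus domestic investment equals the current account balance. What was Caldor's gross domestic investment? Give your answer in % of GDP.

I = S - CA = 33.3 - (-1.1) = 34.4

34.4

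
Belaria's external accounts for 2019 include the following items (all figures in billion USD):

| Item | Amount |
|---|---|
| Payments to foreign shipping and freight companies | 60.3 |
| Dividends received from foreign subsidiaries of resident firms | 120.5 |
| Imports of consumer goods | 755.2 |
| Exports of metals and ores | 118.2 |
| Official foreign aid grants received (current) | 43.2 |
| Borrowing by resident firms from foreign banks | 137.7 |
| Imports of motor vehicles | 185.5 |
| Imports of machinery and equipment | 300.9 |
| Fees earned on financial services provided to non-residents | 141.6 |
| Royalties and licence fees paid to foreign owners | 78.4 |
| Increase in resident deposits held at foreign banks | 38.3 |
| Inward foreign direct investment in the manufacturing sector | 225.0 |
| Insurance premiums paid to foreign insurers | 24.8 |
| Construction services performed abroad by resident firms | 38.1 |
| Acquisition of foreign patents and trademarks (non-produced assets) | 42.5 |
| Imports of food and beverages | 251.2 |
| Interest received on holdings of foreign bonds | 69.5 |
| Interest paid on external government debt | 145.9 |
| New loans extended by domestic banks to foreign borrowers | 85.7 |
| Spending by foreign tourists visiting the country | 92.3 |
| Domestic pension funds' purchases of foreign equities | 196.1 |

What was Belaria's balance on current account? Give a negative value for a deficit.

-1178.8

Goods: -300.9 - 185.5 - 755.2 - 251.2 + 118.2 = -1374.6
Services: 92.3 + 38.1 - 24.8 + 141.6 - 60.3 - 78.4 = 108.5
Primary income: 120.5 + 69.5 - 145.9 = 44.1
Secondary income: 43.2
Current account = (-1374.6) + 108.5 + 44.1 + 43.2 = -1178.8
(Excluded from the current account — financial account: borrowing by resident firms from foreign banks 137.7, increase in resident deposits held at foreign banks 38.3, inward foreign direct investment in the manufacturing sector 225.0, new loans extended by domestic banks to foreign borrowers 85.7, domestic pension funds' purchases of foreign equities 196.1; capital account: acquisition of foreign patents and trademarks (non-produced assets) 42.5.)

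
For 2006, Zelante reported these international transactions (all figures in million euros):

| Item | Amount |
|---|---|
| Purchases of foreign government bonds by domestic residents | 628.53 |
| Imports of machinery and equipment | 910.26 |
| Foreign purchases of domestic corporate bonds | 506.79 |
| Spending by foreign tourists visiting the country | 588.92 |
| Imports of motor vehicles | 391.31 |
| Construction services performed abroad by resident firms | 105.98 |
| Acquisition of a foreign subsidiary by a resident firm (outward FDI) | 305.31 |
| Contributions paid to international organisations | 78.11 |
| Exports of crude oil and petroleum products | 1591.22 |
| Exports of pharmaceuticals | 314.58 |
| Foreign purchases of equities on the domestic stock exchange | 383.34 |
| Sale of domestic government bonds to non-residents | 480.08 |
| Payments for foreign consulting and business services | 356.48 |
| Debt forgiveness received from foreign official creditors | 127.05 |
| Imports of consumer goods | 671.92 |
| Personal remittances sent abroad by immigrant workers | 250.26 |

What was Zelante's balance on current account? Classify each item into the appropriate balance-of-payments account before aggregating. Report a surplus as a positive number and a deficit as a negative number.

Goods: 1591.22 - 391.31 - 910.26 + 314.58 - 671.92 = -67.69
Services: -356.48 + 588.92 + 105.98 = 338.42
Secondary income: -78.11 - 250.26 = -328.37
Current account = (-67.69) + 338.42 + (-328.37) = -57.64
(Excluded from the current account — financial account: purchases of foreign government bonds by domestic residents 628.53, foreign purchases of domestic corporate bonds 506.79, acquisition of a foreign subsidiary by a resident firm (outward FDI) 305.31, foreign purchases of equities on the domestic stock exchange 383.34, sale of domestic government bonds to non-residents 480.08; capital account: debt forgiveness received from foreign official creditors 127.05.)

-57.64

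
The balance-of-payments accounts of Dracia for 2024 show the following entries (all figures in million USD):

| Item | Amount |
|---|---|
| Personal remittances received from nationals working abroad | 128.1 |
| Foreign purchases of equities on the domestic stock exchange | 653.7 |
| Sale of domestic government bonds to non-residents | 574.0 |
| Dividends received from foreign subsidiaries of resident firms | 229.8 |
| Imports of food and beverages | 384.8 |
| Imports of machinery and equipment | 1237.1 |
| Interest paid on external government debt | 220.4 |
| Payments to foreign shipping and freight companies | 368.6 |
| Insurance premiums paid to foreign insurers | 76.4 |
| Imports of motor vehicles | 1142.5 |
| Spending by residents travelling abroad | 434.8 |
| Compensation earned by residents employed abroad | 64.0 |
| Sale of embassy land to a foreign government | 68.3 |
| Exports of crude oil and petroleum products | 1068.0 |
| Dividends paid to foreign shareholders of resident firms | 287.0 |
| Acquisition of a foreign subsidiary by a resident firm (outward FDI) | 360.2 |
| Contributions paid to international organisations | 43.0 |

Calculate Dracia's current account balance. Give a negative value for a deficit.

Goods: -1142.5 - 384.8 + 1068.0 - 1237.1 = -1696.4
Services: -76.4 - 434.8 - 368.6 = -879.8
Primary income: 229.8 - 287.0 - 220.4 + 64.0 = -213.6
Secondary income: 128.1 - 43.0 = 85.1
Current account = (-1696.4) + (-879.8) + (-213.6) + 85.1 = -2704.7
(Excluded from the current account — financial account: foreign purchases of equities on the domestic stock exchange 653.7, sale of domestic government bonds to non-residents 574.0, acquisition of a foreign subsidiary by a resident firm (outward FDI) 360.2; capital account: sale of embassy land to a foreign government 68.3.)

-2704.7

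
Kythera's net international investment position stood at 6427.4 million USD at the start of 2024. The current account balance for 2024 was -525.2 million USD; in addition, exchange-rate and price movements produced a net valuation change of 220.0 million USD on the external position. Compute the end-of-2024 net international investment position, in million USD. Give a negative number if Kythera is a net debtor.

Change in NIIP = current account + net valuation change = -525.2 + 220.0 = -305.2
End-of-year NIIP = 6427.4 + (-305.2) = 6122.2

6122.2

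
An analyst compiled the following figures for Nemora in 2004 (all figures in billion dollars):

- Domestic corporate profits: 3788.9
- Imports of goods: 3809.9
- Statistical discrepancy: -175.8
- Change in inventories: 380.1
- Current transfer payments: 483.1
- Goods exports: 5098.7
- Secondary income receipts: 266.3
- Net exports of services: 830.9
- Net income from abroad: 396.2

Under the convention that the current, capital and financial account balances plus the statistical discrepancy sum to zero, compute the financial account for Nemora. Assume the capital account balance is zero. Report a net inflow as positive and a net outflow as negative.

Goods balance = 5098.7 - 3809.9 = 1288.8
Services balance = 830.9
Trade balance (goods + services) = 1288.8 + 830.9 = 2119.7
Net primary income = 396.2
Net secondary income = 266.3 - 483.1 = -216.8
Current account = 2119.7 + 396.2 + (-216.8) = 2299.1
Financial account = -(2299.1 + (-175.8)) = -2123.3

-2123.3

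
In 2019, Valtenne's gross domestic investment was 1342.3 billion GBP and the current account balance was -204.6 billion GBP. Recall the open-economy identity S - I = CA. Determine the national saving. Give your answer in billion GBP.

S = I + CA = 1342.3 + (-204.6) = 1137.7

1137.7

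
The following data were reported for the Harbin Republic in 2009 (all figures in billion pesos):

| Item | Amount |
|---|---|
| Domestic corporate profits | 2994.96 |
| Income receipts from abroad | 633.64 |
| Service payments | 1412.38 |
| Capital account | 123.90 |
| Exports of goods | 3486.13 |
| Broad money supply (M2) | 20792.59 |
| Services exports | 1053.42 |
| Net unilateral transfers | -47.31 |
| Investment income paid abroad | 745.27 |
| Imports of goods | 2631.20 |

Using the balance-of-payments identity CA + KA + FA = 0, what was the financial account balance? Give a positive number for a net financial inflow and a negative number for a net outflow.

Goods balance = 3486.13 - 2631.20 = 854.93
Services balance = 1053.42 - 1412.38 = -358.96
Trade balance (goods + services) = 854.93 + (-358.96) = 495.97
Net primary income = 633.64 - 745.27 = -111.63
Net secondary income = -47.31
Current account = 495.97 + (-111.63) + (-47.31) = 337.03
Financial account = -(337.03 + 123.90) = -460.93

-460.93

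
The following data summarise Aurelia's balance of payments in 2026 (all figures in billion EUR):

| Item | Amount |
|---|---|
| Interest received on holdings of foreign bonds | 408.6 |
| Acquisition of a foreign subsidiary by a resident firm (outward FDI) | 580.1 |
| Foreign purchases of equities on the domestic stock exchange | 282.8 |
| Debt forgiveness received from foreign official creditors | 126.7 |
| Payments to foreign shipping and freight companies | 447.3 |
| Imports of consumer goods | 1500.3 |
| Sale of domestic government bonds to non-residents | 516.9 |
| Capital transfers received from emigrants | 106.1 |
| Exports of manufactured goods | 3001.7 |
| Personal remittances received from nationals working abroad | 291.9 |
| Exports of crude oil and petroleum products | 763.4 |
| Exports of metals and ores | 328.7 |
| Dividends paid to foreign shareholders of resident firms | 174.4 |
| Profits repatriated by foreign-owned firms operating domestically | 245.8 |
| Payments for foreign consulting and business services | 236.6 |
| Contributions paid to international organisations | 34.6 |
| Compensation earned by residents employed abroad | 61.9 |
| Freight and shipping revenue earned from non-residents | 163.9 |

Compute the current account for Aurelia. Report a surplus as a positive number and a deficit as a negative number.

2381.1

Goods: -1500.3 + 763.4 + 328.7 + 3001.7 = 2593.5
Services: -447.3 - 236.6 + 163.9 = -520.0
Primary income: -245.8 + 408.6 - 174.4 + 61.9 = 50.3
Secondary income: -34.6 + 291.9 = 257.3
Current account = 2593.5 + (-520.0) + 50.3 + 257.3 = 2381.1
(Excluded from the current account — financial account: acquisition of a foreign subsidiary by a resident firm (outward FDI) 580.1, foreign purchases of equities on the domestic stock exchange 282.8, sale of domestic government bonds to non-residents 516.9; capital account: debt forgiveness received from foreign official creditors 126.7, capital transfers received from emigrants 106.1.)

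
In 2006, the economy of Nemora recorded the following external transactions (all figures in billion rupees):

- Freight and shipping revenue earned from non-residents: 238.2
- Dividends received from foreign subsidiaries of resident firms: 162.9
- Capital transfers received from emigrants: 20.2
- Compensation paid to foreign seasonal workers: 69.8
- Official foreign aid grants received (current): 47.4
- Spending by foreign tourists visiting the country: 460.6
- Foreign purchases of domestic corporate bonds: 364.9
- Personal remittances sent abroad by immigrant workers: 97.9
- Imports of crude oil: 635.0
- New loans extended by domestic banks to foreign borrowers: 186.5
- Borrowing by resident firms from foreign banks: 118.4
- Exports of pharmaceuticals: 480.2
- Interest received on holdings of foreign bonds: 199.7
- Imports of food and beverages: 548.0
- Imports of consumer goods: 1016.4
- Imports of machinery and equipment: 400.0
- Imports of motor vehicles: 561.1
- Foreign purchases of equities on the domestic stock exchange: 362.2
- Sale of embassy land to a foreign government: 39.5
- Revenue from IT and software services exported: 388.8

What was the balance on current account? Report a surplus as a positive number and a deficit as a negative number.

Goods: -548.0 - 400.0 - 561.1 + 480.2 - 1016.4 - 635.0 = -2680.3
Services: 460.6 + 238.2 + 388.8 = 1087.6
Primary income: -69.8 + 162.9 + 199.7 = 292.8
Secondary income: 47.4 - 97.9 = -50.5
Current account = (-2680.3) + 1087.6 + 292.8 + (-50.5) = -1350.4
(Excluded from the current account — capital account: capital transfers received from emigrants 20.2, sale of embassy land to a foreign government 39.5; financial account: foreign purchases of domestic corporate bonds 364.9, new loans extended by domestic banks to foreign borrowers 186.5, borrowing by resident firms from foreign banks 118.4, foreign purchases of equities on the domestic stock exchange 362.2.)

-1350.4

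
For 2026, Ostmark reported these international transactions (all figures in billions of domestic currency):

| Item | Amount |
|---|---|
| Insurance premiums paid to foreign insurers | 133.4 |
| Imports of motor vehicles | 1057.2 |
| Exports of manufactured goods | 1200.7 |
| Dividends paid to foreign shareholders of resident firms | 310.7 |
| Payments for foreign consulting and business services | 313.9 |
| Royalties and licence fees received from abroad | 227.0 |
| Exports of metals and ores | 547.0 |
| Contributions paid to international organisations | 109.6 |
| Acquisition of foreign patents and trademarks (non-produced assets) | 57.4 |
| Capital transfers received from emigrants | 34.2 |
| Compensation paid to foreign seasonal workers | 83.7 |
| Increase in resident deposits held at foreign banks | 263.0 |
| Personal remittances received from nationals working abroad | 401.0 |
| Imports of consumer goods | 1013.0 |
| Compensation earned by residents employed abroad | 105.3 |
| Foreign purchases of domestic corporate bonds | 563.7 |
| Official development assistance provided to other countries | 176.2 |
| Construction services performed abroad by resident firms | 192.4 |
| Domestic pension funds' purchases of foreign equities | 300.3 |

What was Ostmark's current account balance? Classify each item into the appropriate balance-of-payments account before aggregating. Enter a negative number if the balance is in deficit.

Goods: 1200.7 - 1013.0 - 1057.2 + 547.0 = -322.5
Services: 192.4 - 133.4 - 313.9 + 227.0 = -27.9
Primary income: 105.3 - 310.7 - 83.7 = -289.1
Secondary income: -176.2 + 401.0 - 109.6 = 115.2
Current account = (-322.5) + (-27.9) + (-289.1) + 115.2 = -524.3
(Excluded from the current account — capital account: acquisition of foreign patents and trademarks (non-produced assets) 57.4, capital transfers received from emigrants 34.2; financial account: increase in resident deposits held at foreign banks 263.0, foreign purchases of domestic corporate bonds 563.7, domestic pension funds' purchases of foreign equities 300.3.)

-524.3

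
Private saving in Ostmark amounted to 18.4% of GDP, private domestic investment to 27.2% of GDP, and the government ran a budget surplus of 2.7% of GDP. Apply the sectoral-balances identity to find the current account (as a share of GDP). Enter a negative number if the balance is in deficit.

-6.1

By the sectoral-balances identity, CA = (S_private - I) + (T - G).
Private balance = 18.4 - 27.2 = -8.8
Government balance (T - G) = 2.7
CA = -8.8 + 2.7 = -6.1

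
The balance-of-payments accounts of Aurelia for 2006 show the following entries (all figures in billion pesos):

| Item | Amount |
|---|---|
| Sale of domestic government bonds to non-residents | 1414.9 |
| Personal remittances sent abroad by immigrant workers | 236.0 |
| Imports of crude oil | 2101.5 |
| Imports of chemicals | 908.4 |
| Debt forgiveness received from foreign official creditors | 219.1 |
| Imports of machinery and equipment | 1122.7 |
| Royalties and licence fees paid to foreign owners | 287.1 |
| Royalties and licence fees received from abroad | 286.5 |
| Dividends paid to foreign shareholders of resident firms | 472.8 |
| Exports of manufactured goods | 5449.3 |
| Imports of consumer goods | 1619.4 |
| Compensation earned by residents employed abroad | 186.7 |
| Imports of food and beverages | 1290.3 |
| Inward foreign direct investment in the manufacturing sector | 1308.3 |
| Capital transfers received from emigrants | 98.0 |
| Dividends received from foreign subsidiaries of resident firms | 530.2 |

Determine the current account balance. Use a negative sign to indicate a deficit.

-1585.5

Goods: -908.4 - 1290.3 - 2101.5 - 1122.7 + 5449.3 - 1619.4 = -1593.0
Services: -287.1 + 286.5 = -0.6
Primary income: 186.7 - 472.8 + 530.2 = 244.1
Secondary income: -236.0
Current account = (-1593.0) + (-0.6) + 244.1 + (-236.0) = -1585.5
(Excluded from the current account — financial account: sale of domestic government bonds to non-residents 1414.9, inward foreign direct investment in the manufacturing sector 1308.3; capital account: debt forgiveness received from foreign official creditors 219.1, capital transfers received from emigrants 98.0.)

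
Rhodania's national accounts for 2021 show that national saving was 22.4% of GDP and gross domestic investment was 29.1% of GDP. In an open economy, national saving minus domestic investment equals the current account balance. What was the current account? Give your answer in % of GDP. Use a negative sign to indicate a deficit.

S - I = CA (net lending to the rest of the world).
CA = S - I = 22.4 - 29.1 = -6.7

-6.7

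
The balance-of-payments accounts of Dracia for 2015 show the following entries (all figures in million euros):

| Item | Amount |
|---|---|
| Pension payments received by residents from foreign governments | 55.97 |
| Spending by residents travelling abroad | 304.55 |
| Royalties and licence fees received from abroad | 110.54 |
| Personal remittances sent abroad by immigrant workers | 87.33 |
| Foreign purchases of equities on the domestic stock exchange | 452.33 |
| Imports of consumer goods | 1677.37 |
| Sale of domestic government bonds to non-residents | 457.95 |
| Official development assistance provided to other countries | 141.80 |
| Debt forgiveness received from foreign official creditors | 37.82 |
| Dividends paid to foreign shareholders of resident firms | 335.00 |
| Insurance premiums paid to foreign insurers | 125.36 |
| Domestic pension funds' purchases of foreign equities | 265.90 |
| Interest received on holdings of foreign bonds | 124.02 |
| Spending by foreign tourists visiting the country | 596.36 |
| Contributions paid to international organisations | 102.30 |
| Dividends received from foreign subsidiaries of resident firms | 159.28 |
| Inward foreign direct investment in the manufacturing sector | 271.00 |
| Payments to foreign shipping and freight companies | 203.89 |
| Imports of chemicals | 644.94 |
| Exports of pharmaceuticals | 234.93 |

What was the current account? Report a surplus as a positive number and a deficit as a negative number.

-2341.44

Goods: -644.94 + 234.93 - 1677.37 = -2087.38
Services: 596.36 - 203.89 - 125.36 + 110.54 - 304.55 = 73.10
Primary income: -335.00 + 124.02 + 159.28 = -51.70
Secondary income: 55.97 - 102.30 - 87.33 - 141.80 = -275.46
Current account = (-2087.38) + 73.10 + (-51.70) + (-275.46) = -2341.44
(Excluded from the current account — financial account: foreign purchases of equities on the domestic stock exchange 452.33, sale of domestic government bonds to non-residents 457.95, domestic pension funds' purchases of foreign equities 265.90, inward foreign direct investment in the manufacturing sector 271.00; capital account: debt forgiveness received from foreign official creditors 37.82.)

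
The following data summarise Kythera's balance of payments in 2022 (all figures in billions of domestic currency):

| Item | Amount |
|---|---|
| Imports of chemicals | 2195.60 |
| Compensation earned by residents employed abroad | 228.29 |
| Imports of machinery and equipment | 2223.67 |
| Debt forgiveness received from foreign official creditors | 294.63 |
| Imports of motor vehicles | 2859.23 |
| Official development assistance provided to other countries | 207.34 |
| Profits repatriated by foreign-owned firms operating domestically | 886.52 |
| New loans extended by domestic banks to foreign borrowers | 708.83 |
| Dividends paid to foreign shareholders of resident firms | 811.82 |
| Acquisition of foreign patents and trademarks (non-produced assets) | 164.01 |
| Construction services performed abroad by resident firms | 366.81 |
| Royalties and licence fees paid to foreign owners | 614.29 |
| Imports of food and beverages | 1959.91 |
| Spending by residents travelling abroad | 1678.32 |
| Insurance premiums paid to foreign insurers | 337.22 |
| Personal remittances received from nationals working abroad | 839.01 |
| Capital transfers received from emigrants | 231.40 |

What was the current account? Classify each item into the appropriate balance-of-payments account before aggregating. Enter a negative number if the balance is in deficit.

-12339.81

Goods: -1959.91 - 2859.23 - 2195.60 - 2223.67 = -9238.41
Services: -337.22 + 366.81 - 1678.32 - 614.29 = -2263.02
Primary income: -886.52 + 228.29 - 811.82 = -1470.05
Secondary income: -207.34 + 839.01 = 631.67
Current account = (-9238.41) + (-2263.02) + (-1470.05) + 631.67 = -12339.81
(Excluded from the current account — capital account: debt forgiveness received from foreign official creditors 294.63, acquisition of foreign patents and trademarks (non-produced assets) 164.01, capital transfers received from emigrants 231.40; financial account: new loans extended by domestic banks to foreign borrowers 708.83.)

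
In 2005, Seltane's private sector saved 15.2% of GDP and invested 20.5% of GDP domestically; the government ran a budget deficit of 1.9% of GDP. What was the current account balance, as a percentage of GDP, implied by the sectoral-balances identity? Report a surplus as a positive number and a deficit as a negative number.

By the sectoral-balances identity, CA = (S_private - I) + (T - G).
Private balance = 15.2 - 20.5 = -5.3
Government balance (T - G) = -1.9
CA = -5.3 + (-1.9) = -7.2

-7.2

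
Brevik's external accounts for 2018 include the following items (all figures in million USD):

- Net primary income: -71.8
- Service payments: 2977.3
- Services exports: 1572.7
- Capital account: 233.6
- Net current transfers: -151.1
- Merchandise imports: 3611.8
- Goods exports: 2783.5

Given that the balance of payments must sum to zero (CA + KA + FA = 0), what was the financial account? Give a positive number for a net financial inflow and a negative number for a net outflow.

2222.2

Goods balance = 2783.5 - 3611.8 = -828.3
Services balance = 1572.7 - 2977.3 = -1404.6
Trade balance (goods + services) = -828.3 + (-1404.6) = -2232.9
Net primary income = -71.8
Net secondary income = -151.1
Current account = -2232.9 + (-71.8) + (-151.1) = -2455.8
Financial account = -(-2455.8 + 233.6) = 2222.2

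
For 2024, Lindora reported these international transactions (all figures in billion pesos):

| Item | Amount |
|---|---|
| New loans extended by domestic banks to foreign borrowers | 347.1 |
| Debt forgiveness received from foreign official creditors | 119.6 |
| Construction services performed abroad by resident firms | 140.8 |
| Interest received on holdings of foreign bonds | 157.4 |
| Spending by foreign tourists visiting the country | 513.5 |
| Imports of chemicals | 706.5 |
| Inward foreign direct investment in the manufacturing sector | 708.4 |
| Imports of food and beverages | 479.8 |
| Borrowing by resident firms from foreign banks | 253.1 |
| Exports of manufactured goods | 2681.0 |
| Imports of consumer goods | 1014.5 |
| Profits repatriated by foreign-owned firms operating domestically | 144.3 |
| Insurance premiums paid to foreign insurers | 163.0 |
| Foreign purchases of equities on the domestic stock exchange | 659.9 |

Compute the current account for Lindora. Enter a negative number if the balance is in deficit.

Goods: -1014.5 - 479.8 + 2681.0 - 706.5 = 480.2
Services: 513.5 - 163.0 + 140.8 = 491.3
Primary income: 157.4 - 144.3 = 13.1
Current account = 480.2 + 491.3 + 13.1 = 984.6
(Excluded from the current account — financial account: new loans extended by domestic banks to foreign borrowers 347.1, inward foreign direct investment in the manufacturing sector 708.4, borrowing by resident firms from foreign banks 253.1, foreign purchases of equities on the domestic stock exchange 659.9; capital account: debt forgiveness received from foreign official creditors 119.6.)

984.6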